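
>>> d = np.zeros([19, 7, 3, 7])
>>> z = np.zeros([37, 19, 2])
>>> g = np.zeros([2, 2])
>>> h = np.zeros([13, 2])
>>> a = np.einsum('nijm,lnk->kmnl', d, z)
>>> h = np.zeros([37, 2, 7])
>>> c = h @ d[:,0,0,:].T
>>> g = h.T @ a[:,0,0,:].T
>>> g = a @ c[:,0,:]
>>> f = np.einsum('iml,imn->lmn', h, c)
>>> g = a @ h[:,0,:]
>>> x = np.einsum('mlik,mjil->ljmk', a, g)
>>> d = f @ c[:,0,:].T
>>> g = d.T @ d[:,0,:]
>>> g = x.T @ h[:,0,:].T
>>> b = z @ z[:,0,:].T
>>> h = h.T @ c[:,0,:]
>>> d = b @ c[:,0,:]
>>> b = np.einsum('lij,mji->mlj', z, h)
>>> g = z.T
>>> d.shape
(37, 19, 19)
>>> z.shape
(37, 19, 2)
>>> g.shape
(2, 19, 37)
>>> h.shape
(7, 2, 19)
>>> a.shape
(2, 7, 19, 37)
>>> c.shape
(37, 2, 19)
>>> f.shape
(7, 2, 19)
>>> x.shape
(7, 7, 2, 37)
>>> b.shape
(7, 37, 2)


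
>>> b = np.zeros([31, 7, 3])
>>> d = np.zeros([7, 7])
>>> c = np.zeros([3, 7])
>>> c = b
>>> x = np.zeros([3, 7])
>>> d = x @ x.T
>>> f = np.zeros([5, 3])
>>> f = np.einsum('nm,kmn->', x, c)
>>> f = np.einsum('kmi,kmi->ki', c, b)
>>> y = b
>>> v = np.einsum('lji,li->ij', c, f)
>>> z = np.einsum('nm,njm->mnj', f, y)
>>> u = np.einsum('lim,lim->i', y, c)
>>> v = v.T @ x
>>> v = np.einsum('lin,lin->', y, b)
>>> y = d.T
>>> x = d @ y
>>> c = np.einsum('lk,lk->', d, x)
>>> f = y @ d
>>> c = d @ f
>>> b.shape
(31, 7, 3)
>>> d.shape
(3, 3)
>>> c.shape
(3, 3)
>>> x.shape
(3, 3)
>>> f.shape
(3, 3)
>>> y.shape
(3, 3)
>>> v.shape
()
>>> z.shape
(3, 31, 7)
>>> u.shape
(7,)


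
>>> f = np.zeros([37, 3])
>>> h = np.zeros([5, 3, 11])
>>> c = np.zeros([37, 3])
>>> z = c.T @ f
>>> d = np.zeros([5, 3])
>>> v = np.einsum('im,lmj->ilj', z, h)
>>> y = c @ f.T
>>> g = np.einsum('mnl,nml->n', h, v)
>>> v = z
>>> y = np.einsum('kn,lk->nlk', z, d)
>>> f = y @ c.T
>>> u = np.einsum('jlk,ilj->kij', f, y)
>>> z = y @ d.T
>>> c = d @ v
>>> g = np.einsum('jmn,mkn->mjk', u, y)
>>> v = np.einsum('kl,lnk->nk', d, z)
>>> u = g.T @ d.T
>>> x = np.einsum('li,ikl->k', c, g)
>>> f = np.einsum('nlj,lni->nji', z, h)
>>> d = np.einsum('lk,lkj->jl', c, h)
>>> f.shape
(3, 5, 11)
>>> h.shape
(5, 3, 11)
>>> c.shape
(5, 3)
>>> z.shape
(3, 5, 5)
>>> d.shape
(11, 5)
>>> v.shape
(5, 5)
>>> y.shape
(3, 5, 3)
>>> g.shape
(3, 37, 5)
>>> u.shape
(5, 37, 5)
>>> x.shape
(37,)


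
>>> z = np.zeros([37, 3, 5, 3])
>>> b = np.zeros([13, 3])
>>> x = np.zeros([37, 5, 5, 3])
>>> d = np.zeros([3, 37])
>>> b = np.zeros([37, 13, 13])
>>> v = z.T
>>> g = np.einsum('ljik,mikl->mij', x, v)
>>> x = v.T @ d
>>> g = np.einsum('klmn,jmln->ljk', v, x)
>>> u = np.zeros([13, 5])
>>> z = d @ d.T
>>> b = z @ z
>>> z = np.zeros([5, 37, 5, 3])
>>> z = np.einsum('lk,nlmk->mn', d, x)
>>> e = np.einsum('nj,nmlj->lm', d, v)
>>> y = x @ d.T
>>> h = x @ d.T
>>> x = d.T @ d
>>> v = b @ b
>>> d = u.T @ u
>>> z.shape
(5, 37)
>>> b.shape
(3, 3)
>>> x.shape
(37, 37)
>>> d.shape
(5, 5)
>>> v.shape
(3, 3)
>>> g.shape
(5, 37, 3)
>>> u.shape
(13, 5)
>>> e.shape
(3, 5)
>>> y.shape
(37, 3, 5, 3)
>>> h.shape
(37, 3, 5, 3)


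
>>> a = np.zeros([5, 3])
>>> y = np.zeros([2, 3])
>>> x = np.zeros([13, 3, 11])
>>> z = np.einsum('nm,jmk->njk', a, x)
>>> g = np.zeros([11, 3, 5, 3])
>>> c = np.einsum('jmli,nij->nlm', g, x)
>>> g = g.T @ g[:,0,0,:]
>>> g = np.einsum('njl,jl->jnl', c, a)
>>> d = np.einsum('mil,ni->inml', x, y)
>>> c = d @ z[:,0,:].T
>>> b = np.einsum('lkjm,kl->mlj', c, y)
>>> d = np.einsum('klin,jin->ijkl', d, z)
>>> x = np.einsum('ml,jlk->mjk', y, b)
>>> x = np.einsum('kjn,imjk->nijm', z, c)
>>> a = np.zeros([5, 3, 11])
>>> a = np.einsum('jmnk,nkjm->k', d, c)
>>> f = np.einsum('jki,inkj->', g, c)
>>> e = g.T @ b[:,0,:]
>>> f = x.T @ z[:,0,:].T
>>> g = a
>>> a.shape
(2,)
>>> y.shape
(2, 3)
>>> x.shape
(11, 3, 13, 2)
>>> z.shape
(5, 13, 11)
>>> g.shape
(2,)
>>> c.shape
(3, 2, 13, 5)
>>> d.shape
(13, 5, 3, 2)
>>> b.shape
(5, 3, 13)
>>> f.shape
(2, 13, 3, 5)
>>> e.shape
(3, 13, 13)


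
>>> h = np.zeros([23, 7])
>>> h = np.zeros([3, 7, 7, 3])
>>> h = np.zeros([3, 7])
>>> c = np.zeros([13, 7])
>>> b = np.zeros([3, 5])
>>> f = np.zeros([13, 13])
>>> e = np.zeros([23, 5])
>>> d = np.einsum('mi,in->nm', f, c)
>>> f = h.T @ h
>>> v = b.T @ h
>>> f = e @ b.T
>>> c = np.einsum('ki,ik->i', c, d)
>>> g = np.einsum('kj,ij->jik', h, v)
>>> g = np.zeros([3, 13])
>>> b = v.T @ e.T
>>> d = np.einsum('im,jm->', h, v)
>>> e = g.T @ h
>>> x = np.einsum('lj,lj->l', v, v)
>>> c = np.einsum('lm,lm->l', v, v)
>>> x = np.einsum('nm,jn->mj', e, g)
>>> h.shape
(3, 7)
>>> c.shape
(5,)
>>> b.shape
(7, 23)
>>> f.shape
(23, 3)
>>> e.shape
(13, 7)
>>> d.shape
()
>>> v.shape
(5, 7)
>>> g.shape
(3, 13)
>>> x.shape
(7, 3)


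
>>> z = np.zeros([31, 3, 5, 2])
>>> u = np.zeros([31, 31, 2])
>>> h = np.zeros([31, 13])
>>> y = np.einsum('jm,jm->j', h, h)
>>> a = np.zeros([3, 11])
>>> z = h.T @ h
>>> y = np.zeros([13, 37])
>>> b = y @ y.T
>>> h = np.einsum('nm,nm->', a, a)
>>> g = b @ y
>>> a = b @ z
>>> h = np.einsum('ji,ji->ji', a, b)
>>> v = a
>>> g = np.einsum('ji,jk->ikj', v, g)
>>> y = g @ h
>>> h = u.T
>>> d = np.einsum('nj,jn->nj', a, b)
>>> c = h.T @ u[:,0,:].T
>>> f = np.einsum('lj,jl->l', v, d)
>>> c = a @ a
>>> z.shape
(13, 13)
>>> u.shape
(31, 31, 2)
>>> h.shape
(2, 31, 31)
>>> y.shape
(13, 37, 13)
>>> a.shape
(13, 13)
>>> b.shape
(13, 13)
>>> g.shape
(13, 37, 13)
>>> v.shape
(13, 13)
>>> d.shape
(13, 13)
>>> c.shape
(13, 13)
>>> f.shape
(13,)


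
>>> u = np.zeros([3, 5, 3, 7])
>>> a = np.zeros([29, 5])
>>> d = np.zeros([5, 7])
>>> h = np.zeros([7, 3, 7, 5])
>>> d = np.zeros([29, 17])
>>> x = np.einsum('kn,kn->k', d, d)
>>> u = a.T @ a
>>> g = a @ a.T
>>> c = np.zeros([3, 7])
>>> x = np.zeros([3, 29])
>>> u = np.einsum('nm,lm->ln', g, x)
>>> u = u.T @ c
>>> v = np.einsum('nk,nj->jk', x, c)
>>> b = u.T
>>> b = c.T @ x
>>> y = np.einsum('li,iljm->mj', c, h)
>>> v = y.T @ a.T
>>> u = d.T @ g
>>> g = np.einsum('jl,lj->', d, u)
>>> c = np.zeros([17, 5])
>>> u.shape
(17, 29)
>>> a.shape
(29, 5)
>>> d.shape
(29, 17)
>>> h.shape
(7, 3, 7, 5)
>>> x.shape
(3, 29)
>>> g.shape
()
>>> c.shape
(17, 5)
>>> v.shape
(7, 29)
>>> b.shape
(7, 29)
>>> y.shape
(5, 7)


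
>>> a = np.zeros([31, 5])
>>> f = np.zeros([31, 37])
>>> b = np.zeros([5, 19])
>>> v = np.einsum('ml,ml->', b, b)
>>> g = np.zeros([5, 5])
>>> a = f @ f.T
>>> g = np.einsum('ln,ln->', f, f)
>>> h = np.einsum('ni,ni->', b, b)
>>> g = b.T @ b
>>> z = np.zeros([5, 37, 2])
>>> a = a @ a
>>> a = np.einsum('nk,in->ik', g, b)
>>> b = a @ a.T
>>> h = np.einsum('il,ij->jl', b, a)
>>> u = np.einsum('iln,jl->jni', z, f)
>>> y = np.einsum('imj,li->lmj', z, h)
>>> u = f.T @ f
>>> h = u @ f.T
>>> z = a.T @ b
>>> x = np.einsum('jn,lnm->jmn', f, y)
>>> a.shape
(5, 19)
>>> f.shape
(31, 37)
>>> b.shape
(5, 5)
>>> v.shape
()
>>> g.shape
(19, 19)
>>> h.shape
(37, 31)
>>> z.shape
(19, 5)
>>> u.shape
(37, 37)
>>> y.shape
(19, 37, 2)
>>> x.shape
(31, 2, 37)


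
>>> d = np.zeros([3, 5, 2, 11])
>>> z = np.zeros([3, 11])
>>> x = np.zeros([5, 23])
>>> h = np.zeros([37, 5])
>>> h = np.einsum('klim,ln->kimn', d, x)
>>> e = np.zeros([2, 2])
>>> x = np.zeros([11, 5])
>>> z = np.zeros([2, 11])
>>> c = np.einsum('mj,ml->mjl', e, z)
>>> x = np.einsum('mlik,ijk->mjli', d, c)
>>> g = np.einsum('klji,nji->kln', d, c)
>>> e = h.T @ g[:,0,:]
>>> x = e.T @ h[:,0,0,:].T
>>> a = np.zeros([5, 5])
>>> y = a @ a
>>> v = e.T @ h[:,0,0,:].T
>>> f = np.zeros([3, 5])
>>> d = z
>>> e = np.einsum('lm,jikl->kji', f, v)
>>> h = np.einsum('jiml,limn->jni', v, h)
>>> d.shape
(2, 11)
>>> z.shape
(2, 11)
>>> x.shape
(2, 2, 11, 3)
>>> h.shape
(2, 23, 2)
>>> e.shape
(11, 2, 2)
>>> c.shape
(2, 2, 11)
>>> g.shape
(3, 5, 2)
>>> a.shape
(5, 5)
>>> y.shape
(5, 5)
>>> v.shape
(2, 2, 11, 3)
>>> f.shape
(3, 5)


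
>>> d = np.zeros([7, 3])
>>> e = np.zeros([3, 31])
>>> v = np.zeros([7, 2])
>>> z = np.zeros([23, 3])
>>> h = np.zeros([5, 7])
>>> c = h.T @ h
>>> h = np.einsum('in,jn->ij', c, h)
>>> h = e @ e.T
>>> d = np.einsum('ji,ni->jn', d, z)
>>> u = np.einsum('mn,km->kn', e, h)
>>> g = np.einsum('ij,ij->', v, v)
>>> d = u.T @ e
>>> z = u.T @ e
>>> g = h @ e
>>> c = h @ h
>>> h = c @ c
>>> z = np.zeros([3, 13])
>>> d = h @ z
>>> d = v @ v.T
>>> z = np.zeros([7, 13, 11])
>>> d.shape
(7, 7)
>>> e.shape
(3, 31)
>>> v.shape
(7, 2)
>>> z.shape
(7, 13, 11)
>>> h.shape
(3, 3)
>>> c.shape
(3, 3)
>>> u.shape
(3, 31)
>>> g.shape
(3, 31)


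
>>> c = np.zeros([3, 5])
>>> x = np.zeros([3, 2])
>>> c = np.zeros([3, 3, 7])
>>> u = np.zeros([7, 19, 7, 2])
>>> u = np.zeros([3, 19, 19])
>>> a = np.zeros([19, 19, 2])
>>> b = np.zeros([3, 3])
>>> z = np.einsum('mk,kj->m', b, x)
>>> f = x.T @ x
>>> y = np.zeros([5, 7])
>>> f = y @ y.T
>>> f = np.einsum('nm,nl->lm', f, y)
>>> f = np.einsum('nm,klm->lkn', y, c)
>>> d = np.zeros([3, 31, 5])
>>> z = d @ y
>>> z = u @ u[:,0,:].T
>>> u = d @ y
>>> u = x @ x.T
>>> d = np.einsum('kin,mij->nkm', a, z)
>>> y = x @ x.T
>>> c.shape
(3, 3, 7)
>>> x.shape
(3, 2)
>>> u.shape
(3, 3)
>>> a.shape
(19, 19, 2)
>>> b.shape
(3, 3)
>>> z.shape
(3, 19, 3)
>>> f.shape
(3, 3, 5)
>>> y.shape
(3, 3)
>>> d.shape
(2, 19, 3)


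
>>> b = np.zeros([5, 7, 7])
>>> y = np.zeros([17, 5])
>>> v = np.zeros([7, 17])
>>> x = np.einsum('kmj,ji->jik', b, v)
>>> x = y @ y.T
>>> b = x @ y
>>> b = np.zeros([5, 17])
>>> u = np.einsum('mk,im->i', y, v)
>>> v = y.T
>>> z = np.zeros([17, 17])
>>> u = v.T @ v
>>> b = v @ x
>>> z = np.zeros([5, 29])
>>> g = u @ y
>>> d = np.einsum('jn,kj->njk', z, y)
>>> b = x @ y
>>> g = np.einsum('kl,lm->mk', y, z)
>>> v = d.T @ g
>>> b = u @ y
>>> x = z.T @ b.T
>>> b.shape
(17, 5)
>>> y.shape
(17, 5)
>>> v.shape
(17, 5, 17)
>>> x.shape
(29, 17)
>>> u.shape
(17, 17)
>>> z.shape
(5, 29)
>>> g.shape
(29, 17)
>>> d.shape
(29, 5, 17)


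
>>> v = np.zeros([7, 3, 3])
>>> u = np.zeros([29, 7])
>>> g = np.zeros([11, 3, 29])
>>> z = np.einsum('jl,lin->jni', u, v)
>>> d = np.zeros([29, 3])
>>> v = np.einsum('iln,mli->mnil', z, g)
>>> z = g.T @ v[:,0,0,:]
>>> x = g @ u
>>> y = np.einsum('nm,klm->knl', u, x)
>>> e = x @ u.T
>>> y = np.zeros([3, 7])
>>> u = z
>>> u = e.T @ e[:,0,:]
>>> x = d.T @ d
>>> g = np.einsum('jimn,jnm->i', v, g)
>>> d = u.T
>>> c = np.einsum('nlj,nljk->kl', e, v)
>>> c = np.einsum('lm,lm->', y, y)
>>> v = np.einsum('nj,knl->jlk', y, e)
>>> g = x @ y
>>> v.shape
(7, 29, 11)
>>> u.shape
(29, 3, 29)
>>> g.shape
(3, 7)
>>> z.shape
(29, 3, 3)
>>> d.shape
(29, 3, 29)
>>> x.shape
(3, 3)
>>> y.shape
(3, 7)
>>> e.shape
(11, 3, 29)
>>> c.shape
()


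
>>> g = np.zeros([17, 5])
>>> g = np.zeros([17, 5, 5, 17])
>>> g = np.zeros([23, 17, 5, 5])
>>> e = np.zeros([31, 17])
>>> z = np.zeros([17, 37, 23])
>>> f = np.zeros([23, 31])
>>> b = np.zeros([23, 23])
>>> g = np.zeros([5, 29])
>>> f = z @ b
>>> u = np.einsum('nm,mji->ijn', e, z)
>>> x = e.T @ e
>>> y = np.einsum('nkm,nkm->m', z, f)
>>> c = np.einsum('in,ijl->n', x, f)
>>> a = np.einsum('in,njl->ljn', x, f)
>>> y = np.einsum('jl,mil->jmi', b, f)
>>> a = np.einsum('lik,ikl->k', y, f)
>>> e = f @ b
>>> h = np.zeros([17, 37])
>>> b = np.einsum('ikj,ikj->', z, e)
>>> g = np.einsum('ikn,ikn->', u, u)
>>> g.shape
()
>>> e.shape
(17, 37, 23)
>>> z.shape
(17, 37, 23)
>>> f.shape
(17, 37, 23)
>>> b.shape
()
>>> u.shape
(23, 37, 31)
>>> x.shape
(17, 17)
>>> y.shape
(23, 17, 37)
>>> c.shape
(17,)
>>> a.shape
(37,)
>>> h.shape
(17, 37)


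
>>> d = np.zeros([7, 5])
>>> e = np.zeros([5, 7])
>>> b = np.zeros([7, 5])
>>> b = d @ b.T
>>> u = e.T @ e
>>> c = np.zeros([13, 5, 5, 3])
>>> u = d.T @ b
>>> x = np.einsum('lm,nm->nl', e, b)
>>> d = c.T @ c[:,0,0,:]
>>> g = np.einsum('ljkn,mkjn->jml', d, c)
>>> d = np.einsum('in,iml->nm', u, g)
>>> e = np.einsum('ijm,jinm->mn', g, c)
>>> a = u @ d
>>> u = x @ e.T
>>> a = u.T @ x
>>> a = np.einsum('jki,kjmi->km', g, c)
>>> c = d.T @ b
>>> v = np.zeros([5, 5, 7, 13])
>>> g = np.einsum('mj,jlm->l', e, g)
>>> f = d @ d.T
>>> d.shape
(7, 13)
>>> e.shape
(3, 5)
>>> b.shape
(7, 7)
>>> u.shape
(7, 3)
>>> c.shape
(13, 7)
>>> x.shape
(7, 5)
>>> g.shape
(13,)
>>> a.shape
(13, 5)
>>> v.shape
(5, 5, 7, 13)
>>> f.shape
(7, 7)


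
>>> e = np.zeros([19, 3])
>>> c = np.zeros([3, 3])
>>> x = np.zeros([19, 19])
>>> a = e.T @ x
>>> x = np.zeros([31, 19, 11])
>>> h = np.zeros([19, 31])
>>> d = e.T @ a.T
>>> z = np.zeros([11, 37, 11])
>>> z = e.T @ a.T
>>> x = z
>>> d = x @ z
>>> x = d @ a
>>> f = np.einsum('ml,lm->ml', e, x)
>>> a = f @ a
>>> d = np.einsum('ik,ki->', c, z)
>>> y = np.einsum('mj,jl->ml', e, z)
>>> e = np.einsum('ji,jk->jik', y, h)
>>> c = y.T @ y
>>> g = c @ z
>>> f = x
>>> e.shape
(19, 3, 31)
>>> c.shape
(3, 3)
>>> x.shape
(3, 19)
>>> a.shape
(19, 19)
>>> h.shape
(19, 31)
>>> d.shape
()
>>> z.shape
(3, 3)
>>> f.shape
(3, 19)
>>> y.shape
(19, 3)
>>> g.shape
(3, 3)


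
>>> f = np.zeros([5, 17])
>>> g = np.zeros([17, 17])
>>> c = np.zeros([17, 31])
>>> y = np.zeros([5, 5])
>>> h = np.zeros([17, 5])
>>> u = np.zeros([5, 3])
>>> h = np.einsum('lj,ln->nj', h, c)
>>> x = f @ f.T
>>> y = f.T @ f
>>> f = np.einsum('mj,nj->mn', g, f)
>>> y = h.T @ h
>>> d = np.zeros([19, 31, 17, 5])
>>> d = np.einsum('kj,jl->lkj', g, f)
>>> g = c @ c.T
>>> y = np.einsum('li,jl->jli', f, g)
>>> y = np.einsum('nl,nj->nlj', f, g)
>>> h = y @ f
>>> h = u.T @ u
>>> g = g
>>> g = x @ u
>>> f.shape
(17, 5)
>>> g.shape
(5, 3)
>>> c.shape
(17, 31)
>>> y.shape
(17, 5, 17)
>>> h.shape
(3, 3)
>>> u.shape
(5, 3)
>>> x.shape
(5, 5)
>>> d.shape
(5, 17, 17)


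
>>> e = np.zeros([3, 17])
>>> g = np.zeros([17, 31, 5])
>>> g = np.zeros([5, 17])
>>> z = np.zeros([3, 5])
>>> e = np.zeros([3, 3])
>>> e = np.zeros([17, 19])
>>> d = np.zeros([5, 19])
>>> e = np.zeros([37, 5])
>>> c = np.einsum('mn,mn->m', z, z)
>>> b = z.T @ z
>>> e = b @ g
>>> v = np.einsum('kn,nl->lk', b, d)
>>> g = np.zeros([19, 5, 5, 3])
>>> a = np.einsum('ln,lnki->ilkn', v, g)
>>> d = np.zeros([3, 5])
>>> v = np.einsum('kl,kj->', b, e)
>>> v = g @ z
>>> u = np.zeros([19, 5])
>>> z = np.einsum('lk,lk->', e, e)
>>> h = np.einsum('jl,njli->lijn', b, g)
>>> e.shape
(5, 17)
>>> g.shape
(19, 5, 5, 3)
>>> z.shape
()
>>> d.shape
(3, 5)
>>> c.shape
(3,)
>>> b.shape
(5, 5)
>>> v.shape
(19, 5, 5, 5)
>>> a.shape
(3, 19, 5, 5)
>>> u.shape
(19, 5)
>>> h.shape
(5, 3, 5, 19)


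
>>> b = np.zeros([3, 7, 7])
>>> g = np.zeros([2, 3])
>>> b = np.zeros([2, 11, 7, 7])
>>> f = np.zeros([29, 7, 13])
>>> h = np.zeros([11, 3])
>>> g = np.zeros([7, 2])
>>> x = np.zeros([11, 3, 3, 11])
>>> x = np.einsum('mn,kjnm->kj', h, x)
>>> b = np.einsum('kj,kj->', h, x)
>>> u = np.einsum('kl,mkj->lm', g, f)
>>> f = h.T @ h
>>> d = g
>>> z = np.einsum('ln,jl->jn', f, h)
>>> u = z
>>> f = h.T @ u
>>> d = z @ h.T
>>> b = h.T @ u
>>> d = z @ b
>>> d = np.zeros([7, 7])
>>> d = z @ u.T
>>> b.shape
(3, 3)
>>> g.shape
(7, 2)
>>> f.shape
(3, 3)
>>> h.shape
(11, 3)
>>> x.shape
(11, 3)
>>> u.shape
(11, 3)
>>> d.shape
(11, 11)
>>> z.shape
(11, 3)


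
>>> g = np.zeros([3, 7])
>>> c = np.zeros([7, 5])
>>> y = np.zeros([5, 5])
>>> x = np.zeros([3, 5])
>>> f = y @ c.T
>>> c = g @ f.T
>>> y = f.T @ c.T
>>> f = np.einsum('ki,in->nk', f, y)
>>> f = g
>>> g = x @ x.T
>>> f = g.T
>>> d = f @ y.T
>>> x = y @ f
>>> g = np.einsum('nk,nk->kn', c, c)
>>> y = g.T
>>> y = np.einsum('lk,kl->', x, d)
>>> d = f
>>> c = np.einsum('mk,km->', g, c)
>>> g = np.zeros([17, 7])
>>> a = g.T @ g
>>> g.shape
(17, 7)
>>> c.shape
()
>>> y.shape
()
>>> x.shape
(7, 3)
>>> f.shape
(3, 3)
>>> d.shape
(3, 3)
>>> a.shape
(7, 7)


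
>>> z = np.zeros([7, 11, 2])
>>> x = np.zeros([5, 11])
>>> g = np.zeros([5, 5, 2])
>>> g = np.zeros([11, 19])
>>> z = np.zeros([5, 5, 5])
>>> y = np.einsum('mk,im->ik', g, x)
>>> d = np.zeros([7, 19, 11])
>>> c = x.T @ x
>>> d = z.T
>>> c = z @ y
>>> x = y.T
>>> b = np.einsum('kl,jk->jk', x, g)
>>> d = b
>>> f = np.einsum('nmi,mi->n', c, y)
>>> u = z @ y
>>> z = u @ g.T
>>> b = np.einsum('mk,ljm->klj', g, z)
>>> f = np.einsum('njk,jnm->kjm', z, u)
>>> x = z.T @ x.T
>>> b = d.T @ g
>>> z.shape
(5, 5, 11)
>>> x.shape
(11, 5, 19)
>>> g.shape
(11, 19)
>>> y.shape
(5, 19)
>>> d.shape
(11, 19)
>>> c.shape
(5, 5, 19)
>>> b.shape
(19, 19)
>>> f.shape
(11, 5, 19)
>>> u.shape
(5, 5, 19)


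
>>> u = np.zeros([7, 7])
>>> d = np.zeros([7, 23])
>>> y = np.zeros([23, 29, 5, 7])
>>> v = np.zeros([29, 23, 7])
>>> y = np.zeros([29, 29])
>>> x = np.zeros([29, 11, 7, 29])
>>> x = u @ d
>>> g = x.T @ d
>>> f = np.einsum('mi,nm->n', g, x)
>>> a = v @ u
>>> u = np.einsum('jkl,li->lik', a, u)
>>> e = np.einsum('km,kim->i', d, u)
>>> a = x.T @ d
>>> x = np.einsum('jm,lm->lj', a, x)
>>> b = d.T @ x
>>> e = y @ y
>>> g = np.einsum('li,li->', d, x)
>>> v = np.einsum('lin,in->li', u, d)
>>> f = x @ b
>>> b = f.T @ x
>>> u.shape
(7, 7, 23)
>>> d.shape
(7, 23)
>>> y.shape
(29, 29)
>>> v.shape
(7, 7)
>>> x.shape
(7, 23)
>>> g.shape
()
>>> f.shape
(7, 23)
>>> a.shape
(23, 23)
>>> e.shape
(29, 29)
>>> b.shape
(23, 23)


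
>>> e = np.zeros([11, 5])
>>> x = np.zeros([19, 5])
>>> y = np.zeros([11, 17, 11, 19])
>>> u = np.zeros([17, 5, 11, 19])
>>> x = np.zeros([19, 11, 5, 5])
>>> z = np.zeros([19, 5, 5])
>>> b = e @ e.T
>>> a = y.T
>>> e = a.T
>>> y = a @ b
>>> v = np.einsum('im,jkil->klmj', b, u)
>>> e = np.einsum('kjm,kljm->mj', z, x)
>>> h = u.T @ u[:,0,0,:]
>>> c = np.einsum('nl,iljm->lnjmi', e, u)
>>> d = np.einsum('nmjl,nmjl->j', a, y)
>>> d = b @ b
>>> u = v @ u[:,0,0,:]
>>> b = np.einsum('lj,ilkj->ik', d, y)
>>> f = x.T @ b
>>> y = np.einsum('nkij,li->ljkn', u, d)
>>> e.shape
(5, 5)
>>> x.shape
(19, 11, 5, 5)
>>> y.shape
(11, 19, 19, 5)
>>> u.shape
(5, 19, 11, 19)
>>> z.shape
(19, 5, 5)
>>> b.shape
(19, 17)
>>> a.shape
(19, 11, 17, 11)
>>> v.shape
(5, 19, 11, 17)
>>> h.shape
(19, 11, 5, 19)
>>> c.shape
(5, 5, 11, 19, 17)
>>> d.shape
(11, 11)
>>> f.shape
(5, 5, 11, 17)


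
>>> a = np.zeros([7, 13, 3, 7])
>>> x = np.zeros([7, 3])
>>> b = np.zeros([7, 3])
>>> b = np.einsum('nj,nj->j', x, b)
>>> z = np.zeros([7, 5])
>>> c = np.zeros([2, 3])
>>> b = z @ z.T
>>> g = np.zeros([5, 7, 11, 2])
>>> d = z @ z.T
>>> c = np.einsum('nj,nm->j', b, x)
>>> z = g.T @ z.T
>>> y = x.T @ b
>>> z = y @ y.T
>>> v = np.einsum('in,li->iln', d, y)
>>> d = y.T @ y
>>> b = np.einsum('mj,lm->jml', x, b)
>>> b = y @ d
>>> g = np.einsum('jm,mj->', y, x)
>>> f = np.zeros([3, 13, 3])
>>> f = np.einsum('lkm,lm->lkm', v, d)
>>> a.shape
(7, 13, 3, 7)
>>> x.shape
(7, 3)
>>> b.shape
(3, 7)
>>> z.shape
(3, 3)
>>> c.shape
(7,)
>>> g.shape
()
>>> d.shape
(7, 7)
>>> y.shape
(3, 7)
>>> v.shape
(7, 3, 7)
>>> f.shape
(7, 3, 7)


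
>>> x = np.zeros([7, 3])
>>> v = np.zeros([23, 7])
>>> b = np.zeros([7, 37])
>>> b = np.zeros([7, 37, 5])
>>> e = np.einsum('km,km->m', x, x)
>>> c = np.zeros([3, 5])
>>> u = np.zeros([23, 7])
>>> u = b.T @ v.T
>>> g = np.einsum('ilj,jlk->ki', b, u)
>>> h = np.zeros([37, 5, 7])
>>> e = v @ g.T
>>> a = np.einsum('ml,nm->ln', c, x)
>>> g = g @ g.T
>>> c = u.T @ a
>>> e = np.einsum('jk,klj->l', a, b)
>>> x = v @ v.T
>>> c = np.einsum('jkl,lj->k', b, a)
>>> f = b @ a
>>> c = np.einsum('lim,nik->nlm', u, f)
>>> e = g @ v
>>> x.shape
(23, 23)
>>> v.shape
(23, 7)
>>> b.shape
(7, 37, 5)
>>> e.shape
(23, 7)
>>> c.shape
(7, 5, 23)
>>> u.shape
(5, 37, 23)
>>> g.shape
(23, 23)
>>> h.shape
(37, 5, 7)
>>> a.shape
(5, 7)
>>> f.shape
(7, 37, 7)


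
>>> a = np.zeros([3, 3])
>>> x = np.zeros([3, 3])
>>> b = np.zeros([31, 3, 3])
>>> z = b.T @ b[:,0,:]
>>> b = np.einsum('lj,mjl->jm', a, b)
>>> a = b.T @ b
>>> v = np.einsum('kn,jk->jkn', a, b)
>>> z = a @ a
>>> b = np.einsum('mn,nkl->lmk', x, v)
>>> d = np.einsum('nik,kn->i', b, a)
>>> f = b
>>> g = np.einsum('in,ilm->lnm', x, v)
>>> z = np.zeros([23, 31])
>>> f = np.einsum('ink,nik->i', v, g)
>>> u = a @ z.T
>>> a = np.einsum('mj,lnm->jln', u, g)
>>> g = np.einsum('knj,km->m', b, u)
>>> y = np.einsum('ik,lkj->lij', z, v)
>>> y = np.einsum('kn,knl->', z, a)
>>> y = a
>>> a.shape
(23, 31, 3)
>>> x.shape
(3, 3)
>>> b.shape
(31, 3, 31)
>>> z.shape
(23, 31)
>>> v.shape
(3, 31, 31)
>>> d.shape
(3,)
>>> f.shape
(3,)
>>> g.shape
(23,)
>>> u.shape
(31, 23)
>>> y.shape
(23, 31, 3)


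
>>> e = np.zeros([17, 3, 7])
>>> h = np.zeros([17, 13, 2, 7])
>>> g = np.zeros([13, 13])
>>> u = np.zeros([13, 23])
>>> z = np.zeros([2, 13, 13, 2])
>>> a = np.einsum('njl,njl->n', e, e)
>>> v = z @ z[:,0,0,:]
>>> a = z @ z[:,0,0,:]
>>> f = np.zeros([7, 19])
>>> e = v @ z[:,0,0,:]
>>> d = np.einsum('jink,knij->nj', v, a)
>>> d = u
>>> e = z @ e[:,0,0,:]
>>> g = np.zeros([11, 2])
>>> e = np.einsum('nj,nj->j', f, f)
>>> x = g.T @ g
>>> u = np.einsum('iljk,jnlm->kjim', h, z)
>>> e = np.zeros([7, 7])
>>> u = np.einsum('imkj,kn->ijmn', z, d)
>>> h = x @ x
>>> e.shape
(7, 7)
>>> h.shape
(2, 2)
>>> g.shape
(11, 2)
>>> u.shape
(2, 2, 13, 23)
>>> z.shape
(2, 13, 13, 2)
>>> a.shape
(2, 13, 13, 2)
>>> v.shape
(2, 13, 13, 2)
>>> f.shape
(7, 19)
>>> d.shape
(13, 23)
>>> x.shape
(2, 2)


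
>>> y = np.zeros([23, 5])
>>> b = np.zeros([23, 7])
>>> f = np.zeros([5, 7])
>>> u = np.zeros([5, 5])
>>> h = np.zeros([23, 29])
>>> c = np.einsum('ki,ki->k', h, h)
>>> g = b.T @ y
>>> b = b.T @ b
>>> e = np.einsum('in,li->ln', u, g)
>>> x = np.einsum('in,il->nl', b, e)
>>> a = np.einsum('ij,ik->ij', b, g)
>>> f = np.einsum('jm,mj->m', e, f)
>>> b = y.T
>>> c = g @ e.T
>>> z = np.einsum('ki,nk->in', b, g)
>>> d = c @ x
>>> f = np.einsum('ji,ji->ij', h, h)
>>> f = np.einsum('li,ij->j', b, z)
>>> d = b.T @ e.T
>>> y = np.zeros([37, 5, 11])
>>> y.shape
(37, 5, 11)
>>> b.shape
(5, 23)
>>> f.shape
(7,)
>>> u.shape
(5, 5)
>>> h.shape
(23, 29)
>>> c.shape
(7, 7)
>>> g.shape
(7, 5)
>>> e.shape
(7, 5)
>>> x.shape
(7, 5)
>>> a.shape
(7, 7)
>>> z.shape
(23, 7)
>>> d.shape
(23, 7)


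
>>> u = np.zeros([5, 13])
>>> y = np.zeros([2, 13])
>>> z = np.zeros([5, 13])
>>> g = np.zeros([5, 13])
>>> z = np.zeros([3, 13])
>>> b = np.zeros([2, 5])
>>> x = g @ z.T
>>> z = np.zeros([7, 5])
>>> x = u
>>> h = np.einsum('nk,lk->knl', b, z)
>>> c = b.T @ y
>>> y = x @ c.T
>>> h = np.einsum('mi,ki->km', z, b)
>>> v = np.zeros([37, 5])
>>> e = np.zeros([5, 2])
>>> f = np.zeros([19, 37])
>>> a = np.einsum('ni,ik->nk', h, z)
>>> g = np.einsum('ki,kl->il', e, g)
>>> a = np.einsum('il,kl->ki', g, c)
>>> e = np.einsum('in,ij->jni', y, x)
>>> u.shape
(5, 13)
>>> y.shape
(5, 5)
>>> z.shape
(7, 5)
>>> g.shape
(2, 13)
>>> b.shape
(2, 5)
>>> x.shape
(5, 13)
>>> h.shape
(2, 7)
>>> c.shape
(5, 13)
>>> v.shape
(37, 5)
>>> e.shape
(13, 5, 5)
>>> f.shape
(19, 37)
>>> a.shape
(5, 2)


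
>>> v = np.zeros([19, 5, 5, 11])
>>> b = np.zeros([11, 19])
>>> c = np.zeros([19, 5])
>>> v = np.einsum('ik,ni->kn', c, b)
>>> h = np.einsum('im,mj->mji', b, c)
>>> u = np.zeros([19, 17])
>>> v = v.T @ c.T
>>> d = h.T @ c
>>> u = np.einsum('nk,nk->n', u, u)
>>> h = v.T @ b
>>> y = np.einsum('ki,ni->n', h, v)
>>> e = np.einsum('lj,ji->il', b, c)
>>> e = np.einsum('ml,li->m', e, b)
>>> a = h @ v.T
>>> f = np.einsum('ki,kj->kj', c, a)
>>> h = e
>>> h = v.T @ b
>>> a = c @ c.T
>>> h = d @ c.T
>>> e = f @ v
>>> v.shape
(11, 19)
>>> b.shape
(11, 19)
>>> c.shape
(19, 5)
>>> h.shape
(11, 5, 19)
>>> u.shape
(19,)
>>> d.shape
(11, 5, 5)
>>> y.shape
(11,)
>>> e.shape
(19, 19)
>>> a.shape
(19, 19)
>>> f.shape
(19, 11)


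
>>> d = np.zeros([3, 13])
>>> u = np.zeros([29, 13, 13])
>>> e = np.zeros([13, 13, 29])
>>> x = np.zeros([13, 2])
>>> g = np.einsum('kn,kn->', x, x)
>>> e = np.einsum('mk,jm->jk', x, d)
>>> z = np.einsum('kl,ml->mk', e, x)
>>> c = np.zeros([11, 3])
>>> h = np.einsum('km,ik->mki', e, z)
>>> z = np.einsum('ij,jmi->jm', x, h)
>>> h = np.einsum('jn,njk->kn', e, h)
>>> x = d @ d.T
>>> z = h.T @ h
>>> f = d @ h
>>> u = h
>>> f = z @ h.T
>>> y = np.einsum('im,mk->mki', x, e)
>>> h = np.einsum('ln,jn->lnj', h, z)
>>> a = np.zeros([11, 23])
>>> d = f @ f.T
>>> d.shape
(2, 2)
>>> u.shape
(13, 2)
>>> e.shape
(3, 2)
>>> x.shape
(3, 3)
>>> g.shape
()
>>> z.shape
(2, 2)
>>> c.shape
(11, 3)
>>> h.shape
(13, 2, 2)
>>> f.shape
(2, 13)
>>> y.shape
(3, 2, 3)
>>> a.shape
(11, 23)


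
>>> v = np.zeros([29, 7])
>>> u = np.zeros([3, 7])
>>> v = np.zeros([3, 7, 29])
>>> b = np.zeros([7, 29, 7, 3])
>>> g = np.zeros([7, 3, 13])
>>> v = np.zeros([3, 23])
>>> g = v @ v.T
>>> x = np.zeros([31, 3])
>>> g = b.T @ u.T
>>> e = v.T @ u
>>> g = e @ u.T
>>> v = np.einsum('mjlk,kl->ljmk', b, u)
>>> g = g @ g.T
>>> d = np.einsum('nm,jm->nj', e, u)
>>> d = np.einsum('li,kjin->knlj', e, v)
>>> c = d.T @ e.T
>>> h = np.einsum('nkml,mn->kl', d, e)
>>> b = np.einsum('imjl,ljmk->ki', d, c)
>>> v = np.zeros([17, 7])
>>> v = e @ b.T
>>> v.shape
(23, 23)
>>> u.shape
(3, 7)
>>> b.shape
(23, 7)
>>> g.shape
(23, 23)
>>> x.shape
(31, 3)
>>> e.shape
(23, 7)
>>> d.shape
(7, 3, 23, 29)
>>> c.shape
(29, 23, 3, 23)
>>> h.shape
(3, 29)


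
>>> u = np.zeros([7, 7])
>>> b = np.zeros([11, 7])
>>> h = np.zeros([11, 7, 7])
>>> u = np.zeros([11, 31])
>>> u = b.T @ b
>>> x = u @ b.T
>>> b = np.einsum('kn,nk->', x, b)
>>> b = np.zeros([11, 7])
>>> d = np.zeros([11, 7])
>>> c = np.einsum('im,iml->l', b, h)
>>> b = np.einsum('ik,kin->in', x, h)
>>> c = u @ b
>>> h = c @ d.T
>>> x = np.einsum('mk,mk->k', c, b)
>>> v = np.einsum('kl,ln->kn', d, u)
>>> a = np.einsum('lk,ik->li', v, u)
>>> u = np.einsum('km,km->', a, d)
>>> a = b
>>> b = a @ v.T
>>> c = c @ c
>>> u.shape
()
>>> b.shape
(7, 11)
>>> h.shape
(7, 11)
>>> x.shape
(7,)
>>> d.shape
(11, 7)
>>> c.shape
(7, 7)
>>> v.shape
(11, 7)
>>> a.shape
(7, 7)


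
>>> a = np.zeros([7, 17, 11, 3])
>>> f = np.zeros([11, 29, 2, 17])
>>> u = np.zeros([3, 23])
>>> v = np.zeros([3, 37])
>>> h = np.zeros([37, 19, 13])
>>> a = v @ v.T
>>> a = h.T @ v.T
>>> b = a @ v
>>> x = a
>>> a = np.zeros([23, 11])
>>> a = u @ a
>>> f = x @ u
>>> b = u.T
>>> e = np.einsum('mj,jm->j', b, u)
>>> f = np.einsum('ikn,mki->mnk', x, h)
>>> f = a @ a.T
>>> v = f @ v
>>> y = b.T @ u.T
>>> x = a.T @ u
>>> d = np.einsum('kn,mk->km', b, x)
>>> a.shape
(3, 11)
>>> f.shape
(3, 3)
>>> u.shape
(3, 23)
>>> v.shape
(3, 37)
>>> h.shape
(37, 19, 13)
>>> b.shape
(23, 3)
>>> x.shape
(11, 23)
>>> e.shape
(3,)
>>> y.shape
(3, 3)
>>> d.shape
(23, 11)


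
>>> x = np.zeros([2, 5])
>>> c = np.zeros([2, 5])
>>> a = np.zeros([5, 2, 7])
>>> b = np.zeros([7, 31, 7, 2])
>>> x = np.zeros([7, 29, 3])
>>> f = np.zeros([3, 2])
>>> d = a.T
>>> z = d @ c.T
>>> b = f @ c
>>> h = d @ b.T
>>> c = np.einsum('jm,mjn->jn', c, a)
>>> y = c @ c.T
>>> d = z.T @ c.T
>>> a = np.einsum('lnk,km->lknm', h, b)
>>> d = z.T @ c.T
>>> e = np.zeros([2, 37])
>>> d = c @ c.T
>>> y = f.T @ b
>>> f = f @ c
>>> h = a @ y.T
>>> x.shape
(7, 29, 3)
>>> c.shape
(2, 7)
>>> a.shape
(7, 3, 2, 5)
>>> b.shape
(3, 5)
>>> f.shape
(3, 7)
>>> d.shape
(2, 2)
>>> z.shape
(7, 2, 2)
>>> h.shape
(7, 3, 2, 2)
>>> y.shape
(2, 5)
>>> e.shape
(2, 37)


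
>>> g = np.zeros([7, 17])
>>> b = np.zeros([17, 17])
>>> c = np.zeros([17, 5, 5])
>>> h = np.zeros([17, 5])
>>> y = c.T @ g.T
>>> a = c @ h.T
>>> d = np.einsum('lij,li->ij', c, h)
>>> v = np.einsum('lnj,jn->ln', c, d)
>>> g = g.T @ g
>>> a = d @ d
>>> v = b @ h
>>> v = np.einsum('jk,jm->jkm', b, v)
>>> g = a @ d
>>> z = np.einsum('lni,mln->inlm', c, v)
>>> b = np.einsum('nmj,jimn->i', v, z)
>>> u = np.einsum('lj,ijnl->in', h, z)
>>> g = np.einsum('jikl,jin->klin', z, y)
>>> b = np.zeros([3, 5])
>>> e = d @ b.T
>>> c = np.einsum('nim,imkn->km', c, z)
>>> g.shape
(17, 17, 5, 7)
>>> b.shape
(3, 5)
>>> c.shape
(17, 5)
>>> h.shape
(17, 5)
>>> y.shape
(5, 5, 7)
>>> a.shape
(5, 5)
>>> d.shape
(5, 5)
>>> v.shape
(17, 17, 5)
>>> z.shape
(5, 5, 17, 17)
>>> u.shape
(5, 17)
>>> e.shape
(5, 3)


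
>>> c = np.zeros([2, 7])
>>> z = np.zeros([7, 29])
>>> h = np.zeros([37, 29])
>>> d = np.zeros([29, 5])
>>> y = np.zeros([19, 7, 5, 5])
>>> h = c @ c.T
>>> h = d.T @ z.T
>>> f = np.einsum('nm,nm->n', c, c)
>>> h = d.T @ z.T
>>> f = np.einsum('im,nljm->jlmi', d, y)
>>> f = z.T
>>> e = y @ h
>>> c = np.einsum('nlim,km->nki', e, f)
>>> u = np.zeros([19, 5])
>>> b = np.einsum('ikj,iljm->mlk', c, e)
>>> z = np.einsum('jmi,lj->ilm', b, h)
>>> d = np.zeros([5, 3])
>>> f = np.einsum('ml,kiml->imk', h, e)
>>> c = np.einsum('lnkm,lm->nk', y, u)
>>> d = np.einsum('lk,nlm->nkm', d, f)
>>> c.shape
(7, 5)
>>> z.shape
(29, 5, 7)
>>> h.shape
(5, 7)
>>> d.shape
(7, 3, 19)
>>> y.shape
(19, 7, 5, 5)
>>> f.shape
(7, 5, 19)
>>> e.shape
(19, 7, 5, 7)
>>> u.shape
(19, 5)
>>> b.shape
(7, 7, 29)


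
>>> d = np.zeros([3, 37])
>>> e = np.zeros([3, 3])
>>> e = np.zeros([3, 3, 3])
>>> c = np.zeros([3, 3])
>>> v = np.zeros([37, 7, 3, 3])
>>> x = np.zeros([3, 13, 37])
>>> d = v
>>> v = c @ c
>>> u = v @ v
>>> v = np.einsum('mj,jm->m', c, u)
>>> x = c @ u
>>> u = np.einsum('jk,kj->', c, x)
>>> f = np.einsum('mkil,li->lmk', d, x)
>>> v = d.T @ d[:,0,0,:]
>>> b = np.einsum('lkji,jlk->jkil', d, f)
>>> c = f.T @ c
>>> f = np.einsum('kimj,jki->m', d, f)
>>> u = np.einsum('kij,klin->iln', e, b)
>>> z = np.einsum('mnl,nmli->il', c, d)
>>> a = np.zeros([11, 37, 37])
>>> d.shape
(37, 7, 3, 3)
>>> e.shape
(3, 3, 3)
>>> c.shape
(7, 37, 3)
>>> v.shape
(3, 3, 7, 3)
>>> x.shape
(3, 3)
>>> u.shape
(3, 7, 37)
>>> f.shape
(3,)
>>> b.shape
(3, 7, 3, 37)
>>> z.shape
(3, 3)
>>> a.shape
(11, 37, 37)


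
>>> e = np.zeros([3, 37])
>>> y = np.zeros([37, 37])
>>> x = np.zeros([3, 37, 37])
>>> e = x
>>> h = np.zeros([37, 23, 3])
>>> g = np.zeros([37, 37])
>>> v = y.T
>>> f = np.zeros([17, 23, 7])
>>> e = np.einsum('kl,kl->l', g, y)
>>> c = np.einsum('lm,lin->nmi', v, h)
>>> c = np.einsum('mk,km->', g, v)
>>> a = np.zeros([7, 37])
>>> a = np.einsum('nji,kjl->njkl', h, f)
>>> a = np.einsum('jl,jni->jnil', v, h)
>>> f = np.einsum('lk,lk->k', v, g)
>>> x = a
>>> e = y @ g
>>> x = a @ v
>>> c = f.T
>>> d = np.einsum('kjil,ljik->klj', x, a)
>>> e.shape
(37, 37)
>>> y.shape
(37, 37)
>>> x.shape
(37, 23, 3, 37)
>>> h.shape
(37, 23, 3)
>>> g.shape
(37, 37)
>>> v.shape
(37, 37)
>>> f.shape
(37,)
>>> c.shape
(37,)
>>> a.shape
(37, 23, 3, 37)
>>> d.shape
(37, 37, 23)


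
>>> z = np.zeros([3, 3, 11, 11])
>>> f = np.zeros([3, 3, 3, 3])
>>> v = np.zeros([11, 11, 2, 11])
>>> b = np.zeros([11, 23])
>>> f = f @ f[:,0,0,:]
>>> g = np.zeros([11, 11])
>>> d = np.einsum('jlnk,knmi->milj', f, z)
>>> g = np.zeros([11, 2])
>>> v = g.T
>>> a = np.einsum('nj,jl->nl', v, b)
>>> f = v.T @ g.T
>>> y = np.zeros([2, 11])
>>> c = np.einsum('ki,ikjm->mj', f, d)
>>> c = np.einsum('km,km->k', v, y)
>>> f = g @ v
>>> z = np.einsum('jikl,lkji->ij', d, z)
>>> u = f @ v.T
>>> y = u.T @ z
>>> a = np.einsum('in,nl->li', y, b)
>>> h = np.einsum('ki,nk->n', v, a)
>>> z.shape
(11, 11)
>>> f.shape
(11, 11)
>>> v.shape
(2, 11)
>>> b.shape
(11, 23)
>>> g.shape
(11, 2)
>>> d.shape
(11, 11, 3, 3)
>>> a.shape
(23, 2)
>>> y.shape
(2, 11)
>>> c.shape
(2,)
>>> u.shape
(11, 2)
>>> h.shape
(23,)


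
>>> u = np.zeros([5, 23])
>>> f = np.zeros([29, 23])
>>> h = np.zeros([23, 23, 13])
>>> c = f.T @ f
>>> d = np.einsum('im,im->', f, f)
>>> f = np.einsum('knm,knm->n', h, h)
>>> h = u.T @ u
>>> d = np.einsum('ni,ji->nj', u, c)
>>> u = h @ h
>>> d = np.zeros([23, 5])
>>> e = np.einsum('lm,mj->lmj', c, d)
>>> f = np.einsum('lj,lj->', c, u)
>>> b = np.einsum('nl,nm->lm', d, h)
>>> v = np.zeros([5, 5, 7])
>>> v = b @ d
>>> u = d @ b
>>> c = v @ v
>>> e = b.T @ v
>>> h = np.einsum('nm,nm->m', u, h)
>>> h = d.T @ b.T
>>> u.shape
(23, 23)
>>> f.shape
()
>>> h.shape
(5, 5)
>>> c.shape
(5, 5)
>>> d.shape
(23, 5)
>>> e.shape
(23, 5)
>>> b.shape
(5, 23)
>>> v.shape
(5, 5)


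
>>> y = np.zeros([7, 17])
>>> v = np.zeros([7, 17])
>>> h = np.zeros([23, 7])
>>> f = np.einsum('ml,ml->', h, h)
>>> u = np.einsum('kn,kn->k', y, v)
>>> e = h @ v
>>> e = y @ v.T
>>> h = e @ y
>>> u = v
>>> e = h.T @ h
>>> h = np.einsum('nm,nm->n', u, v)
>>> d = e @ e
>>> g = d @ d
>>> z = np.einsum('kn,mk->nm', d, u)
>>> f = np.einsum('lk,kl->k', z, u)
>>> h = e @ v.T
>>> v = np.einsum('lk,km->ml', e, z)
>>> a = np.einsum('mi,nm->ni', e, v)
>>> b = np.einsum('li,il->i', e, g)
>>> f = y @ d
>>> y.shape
(7, 17)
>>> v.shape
(7, 17)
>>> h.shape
(17, 7)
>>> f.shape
(7, 17)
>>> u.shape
(7, 17)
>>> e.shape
(17, 17)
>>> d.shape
(17, 17)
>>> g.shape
(17, 17)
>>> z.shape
(17, 7)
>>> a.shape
(7, 17)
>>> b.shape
(17,)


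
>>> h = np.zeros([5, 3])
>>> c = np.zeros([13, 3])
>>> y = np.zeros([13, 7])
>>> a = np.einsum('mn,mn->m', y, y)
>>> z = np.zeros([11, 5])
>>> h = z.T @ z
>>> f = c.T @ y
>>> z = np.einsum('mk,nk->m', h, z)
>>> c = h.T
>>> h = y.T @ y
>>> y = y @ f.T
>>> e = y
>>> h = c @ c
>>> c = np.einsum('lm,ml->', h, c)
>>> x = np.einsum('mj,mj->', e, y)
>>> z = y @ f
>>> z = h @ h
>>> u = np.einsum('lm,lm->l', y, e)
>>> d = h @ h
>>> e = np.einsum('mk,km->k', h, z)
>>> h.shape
(5, 5)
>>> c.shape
()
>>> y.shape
(13, 3)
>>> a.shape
(13,)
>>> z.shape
(5, 5)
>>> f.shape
(3, 7)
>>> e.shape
(5,)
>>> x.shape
()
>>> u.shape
(13,)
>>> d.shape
(5, 5)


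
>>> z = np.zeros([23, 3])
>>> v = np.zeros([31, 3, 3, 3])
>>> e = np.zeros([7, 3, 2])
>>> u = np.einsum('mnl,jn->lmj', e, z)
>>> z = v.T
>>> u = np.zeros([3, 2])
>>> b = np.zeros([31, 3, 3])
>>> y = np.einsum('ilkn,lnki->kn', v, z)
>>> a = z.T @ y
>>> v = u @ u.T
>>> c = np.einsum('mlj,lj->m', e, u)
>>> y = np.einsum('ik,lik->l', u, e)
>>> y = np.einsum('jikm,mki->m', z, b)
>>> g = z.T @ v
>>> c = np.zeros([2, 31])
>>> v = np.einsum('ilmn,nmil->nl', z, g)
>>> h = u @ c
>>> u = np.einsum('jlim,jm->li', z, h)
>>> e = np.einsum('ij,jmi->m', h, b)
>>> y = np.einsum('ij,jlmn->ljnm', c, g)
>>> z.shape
(3, 3, 3, 31)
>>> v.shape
(31, 3)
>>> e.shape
(3,)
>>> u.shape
(3, 3)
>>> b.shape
(31, 3, 3)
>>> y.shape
(3, 31, 3, 3)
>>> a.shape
(31, 3, 3, 3)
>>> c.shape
(2, 31)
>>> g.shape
(31, 3, 3, 3)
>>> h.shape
(3, 31)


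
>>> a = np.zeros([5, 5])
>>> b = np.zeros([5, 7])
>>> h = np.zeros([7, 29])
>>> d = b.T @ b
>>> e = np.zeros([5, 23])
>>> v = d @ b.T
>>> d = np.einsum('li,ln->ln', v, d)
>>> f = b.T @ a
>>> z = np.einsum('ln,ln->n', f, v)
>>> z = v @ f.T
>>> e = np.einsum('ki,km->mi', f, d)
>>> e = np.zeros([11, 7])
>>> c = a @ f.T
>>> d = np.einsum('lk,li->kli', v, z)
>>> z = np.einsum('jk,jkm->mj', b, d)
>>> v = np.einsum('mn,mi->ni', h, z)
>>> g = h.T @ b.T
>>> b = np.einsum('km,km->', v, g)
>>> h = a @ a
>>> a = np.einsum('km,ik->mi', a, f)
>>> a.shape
(5, 7)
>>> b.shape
()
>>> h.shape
(5, 5)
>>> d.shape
(5, 7, 7)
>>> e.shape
(11, 7)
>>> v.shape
(29, 5)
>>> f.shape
(7, 5)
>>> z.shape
(7, 5)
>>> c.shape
(5, 7)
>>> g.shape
(29, 5)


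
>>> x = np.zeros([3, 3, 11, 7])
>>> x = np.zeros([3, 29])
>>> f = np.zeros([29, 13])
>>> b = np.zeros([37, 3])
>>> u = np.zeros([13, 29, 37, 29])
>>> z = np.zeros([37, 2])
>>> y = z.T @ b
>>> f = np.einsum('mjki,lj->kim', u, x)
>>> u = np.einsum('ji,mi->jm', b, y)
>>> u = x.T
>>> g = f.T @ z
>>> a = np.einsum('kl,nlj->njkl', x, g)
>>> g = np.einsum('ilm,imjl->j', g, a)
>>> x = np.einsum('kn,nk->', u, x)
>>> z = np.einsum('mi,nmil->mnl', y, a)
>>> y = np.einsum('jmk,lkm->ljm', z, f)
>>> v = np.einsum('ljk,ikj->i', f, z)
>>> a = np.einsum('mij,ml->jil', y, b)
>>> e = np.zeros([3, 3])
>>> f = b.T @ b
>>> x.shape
()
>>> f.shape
(3, 3)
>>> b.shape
(37, 3)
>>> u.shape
(29, 3)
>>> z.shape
(2, 13, 29)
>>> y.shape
(37, 2, 13)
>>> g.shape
(3,)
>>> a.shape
(13, 2, 3)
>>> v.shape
(2,)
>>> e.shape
(3, 3)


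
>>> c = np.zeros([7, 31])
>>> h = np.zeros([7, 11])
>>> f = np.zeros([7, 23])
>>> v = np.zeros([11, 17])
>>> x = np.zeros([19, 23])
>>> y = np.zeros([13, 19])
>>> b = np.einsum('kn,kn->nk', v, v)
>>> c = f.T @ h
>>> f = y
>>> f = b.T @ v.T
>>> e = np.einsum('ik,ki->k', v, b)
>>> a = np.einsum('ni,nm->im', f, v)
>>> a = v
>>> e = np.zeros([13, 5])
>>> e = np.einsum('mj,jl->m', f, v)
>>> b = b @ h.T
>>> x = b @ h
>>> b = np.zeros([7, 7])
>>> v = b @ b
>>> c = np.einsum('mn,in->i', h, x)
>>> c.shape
(17,)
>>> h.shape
(7, 11)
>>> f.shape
(11, 11)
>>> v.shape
(7, 7)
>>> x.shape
(17, 11)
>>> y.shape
(13, 19)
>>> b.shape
(7, 7)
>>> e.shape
(11,)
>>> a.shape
(11, 17)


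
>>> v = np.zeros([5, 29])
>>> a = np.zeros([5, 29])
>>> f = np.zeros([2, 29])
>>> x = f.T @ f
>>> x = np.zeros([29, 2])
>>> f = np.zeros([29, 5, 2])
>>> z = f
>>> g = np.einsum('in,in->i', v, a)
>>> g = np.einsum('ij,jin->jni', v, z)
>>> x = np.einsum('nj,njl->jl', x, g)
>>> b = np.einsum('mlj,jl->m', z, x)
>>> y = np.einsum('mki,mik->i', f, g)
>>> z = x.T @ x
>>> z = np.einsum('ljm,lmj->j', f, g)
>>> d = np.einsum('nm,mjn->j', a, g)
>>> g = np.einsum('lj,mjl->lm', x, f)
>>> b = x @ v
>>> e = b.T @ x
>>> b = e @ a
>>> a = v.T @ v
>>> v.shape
(5, 29)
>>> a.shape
(29, 29)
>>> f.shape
(29, 5, 2)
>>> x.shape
(2, 5)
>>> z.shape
(5,)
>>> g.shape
(2, 29)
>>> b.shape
(29, 29)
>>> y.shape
(2,)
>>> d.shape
(2,)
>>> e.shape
(29, 5)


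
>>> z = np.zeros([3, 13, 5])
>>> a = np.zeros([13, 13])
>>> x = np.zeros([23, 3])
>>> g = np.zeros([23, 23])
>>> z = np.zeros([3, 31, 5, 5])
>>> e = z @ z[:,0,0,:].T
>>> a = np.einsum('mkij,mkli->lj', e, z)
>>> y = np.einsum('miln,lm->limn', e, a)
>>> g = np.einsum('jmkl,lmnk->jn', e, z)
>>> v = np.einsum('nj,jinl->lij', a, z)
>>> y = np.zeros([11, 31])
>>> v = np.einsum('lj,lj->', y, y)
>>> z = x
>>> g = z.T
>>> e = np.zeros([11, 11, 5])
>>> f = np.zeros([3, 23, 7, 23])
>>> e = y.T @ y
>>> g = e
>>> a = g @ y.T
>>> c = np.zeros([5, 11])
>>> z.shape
(23, 3)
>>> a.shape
(31, 11)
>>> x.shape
(23, 3)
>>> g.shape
(31, 31)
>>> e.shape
(31, 31)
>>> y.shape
(11, 31)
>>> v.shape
()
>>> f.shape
(3, 23, 7, 23)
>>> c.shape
(5, 11)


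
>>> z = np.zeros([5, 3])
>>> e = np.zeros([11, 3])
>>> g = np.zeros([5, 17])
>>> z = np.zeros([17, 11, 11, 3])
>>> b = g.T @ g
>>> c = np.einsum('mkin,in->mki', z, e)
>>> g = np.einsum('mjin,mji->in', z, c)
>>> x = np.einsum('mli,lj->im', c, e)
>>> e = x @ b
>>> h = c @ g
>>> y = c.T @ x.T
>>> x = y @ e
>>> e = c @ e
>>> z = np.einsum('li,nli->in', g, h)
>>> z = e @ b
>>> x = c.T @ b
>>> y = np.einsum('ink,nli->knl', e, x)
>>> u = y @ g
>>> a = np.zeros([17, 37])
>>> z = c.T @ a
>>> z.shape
(11, 11, 37)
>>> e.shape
(17, 11, 17)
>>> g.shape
(11, 3)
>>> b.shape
(17, 17)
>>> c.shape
(17, 11, 11)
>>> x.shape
(11, 11, 17)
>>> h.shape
(17, 11, 3)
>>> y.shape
(17, 11, 11)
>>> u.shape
(17, 11, 3)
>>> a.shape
(17, 37)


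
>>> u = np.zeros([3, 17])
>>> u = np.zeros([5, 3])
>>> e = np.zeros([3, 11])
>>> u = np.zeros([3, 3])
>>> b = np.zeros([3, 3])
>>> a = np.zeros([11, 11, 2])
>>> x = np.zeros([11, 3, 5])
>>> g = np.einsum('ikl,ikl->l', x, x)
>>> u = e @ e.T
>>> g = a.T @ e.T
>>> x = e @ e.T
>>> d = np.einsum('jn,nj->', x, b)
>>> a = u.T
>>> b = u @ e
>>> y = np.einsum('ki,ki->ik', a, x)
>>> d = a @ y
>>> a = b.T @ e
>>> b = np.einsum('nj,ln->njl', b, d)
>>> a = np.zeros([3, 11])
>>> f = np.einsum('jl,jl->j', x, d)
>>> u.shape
(3, 3)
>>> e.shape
(3, 11)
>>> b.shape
(3, 11, 3)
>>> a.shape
(3, 11)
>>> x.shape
(3, 3)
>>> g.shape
(2, 11, 3)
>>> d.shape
(3, 3)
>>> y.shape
(3, 3)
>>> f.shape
(3,)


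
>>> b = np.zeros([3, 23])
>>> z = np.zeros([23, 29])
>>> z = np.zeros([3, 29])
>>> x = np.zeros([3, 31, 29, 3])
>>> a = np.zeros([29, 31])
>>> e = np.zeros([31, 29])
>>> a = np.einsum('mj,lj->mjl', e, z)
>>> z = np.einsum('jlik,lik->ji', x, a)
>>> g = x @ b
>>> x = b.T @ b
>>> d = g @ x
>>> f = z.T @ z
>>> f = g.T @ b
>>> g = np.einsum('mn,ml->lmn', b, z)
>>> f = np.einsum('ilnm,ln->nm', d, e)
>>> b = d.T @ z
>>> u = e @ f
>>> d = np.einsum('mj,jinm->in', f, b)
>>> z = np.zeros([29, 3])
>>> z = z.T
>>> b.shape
(23, 29, 31, 29)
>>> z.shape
(3, 29)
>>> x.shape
(23, 23)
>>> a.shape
(31, 29, 3)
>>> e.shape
(31, 29)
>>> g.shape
(29, 3, 23)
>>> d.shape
(29, 31)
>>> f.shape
(29, 23)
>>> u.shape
(31, 23)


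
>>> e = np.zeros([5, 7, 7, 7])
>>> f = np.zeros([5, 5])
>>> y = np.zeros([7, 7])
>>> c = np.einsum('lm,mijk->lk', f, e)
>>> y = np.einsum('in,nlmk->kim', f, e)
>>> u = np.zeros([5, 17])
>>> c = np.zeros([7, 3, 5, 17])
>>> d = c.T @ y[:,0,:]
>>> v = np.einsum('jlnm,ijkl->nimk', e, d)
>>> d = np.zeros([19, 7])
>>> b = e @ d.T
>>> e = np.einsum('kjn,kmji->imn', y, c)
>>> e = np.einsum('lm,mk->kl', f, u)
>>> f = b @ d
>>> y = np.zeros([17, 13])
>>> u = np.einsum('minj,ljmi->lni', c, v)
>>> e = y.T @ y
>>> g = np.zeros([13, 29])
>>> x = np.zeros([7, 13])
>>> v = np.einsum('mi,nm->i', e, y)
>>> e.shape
(13, 13)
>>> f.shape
(5, 7, 7, 7)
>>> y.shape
(17, 13)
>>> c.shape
(7, 3, 5, 17)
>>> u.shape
(7, 5, 3)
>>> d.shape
(19, 7)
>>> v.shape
(13,)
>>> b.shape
(5, 7, 7, 19)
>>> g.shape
(13, 29)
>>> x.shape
(7, 13)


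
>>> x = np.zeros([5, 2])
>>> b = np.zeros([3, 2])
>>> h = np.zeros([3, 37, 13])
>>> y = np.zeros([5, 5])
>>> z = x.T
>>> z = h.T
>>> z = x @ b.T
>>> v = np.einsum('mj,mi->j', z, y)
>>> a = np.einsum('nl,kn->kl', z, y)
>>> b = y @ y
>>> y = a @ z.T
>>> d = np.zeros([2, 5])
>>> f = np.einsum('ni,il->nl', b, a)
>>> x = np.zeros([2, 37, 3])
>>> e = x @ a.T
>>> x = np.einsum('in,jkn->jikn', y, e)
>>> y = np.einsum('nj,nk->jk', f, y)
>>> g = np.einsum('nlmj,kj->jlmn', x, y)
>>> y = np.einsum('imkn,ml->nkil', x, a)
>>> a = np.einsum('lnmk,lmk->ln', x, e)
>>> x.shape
(2, 5, 37, 5)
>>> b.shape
(5, 5)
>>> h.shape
(3, 37, 13)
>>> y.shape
(5, 37, 2, 3)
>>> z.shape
(5, 3)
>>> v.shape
(3,)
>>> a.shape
(2, 5)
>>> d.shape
(2, 5)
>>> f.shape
(5, 3)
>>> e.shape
(2, 37, 5)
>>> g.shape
(5, 5, 37, 2)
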